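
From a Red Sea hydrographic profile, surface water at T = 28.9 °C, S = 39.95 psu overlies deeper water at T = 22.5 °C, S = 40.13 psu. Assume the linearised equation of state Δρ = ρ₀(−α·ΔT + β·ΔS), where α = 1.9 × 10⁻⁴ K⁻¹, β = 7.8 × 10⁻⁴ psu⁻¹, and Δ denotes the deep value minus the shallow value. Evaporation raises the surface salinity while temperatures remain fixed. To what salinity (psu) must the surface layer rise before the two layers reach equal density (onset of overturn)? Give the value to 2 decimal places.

Neutral buoyancy requires −α(T_deep − T_surf) + β(S_deep − S_surf′) = 0.
S_surf′ = S_deep − (α/β)·ΔT = 40.13 − (1.9 × 10⁻⁴/7.8 × 10⁻⁴)·(-6.4) = 41.6890 psu.
Increase required: 41.6890 − 39.95 = 1.7390 psu.

41.69 psu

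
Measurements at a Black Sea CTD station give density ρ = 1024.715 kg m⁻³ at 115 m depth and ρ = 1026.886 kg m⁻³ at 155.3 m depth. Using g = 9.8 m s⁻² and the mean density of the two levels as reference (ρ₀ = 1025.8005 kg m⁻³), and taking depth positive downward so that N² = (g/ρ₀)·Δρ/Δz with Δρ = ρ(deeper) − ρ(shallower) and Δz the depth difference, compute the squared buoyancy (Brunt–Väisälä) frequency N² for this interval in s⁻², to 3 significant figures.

Δρ = 1026.886 − 1024.715 = 2.171 kg m⁻³ over Δz = 155.3 − 115 = 40.3 m.
N² = (9.8/1025.8005) × (2.171/40.3) = 5.1466 × 10⁻⁴ s⁻² ≈ 5.15 × 10⁻⁴ s⁻².

5.15 × 10⁻⁴ s⁻²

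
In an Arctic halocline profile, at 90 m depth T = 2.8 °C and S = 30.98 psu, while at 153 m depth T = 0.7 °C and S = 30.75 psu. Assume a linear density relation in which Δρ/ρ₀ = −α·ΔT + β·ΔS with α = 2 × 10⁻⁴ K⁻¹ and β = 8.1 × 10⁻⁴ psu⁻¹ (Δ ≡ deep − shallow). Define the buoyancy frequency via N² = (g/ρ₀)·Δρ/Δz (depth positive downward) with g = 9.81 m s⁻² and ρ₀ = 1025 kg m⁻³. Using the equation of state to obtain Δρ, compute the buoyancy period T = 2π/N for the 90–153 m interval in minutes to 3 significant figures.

17.4 min

ΔT = -2.1 K, ΔS = -0.23 psu (deep − shallow).
Δρ/ρ₀ = −αΔT + βΔS = 4.20 × 10⁻⁴ − 1.863 × 10⁻⁴ = 2.337 × 10⁻⁴, so Δρ ≈ 0.2395 kg m⁻³.
N² = (g/ρ₀)·Δρ/Δz = g·(Δρ/ρ₀)/Δz = 9.81 × 2.337 × 10⁻⁴ / 63 = 3.6390 × 10⁻⁵ s⁻².
N = √(3.6390 × 10⁻⁵) = 6.0324 × 10⁻³ rad s⁻¹ → T = 2π/N = 1.0416 × 10³ s = 17.360 min ≈ 17.4 min.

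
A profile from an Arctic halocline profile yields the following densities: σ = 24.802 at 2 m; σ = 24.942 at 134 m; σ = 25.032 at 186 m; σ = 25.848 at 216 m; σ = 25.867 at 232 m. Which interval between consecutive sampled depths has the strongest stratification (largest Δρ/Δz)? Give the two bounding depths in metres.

Compute the density gradient over each adjacent pair:
  2–134 m: Δρ/Δz = 0.140/132 = 1.1 × 10⁻³ kg m⁻⁴
  134–186 m: Δρ/Δz = 0.090/52 = 1.7 × 10⁻³ kg m⁻⁴
  186–216 m: Δρ/Δz = 0.816/30 = 0.027 kg m⁻⁴
  216–232 m: Δρ/Δz = 0.019/16 = 1.2 × 10⁻³ kg m⁻⁴
The largest gradient is in the 186–216 m interval — the pycnocline.

186–216 m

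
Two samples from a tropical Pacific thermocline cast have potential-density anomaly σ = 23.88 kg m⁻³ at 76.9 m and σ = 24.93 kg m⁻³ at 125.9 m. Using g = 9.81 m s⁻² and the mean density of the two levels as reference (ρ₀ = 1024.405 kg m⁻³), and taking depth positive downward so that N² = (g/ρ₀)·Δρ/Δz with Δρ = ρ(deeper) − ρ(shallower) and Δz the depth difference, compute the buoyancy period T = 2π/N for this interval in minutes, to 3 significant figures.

Δρ = 1024.93 − 1023.88 = 1.05 kg m⁻³ over Δz = 125.9 − 76.9 = 49 m.
N² = (9.81/1024.405) × (1.05/49) = 2.0521 × 10⁻⁴ s⁻².
N = √(2.0521 × 10⁻⁴) = 0.014325 rad s⁻¹, so T = 2π/N = 438.62 s = 7.3103 min ≈ 7.31 min.

7.31 min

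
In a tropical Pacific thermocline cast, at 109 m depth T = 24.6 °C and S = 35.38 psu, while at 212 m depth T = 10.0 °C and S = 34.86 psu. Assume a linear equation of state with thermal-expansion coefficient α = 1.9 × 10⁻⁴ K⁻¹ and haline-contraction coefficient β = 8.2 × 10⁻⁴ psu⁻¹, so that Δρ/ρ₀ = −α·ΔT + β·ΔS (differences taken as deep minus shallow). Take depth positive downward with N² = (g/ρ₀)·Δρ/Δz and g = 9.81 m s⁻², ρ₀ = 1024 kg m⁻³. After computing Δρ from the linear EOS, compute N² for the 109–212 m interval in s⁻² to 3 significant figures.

2.24 × 10⁻⁴ s⁻²

ΔT = -14.6 K, ΔS = -0.52 psu (deep − shallow).
Δρ/ρ₀ = −αΔT + βΔS = 2.774 × 10⁻³ − 4.264 × 10⁻⁴ = 2.3476 × 10⁻³, so Δρ ≈ 2.404 kg m⁻³.
N² = (g/ρ₀)·Δρ/Δz = g·(Δρ/ρ₀)/Δz = 9.81 × 2.3476 × 10⁻³ / 103 = 2.2359 × 10⁻⁴ s⁻² ≈ 2.24 × 10⁻⁴ s⁻².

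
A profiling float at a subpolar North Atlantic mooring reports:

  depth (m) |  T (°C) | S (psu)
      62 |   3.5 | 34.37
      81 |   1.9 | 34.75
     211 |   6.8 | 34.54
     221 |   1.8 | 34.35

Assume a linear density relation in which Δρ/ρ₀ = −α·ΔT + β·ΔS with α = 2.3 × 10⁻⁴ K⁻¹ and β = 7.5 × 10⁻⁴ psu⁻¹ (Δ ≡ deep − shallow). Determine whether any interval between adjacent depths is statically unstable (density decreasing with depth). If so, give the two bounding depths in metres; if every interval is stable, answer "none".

81–211 m

Evaluate Δρ/ρ₀ = −αΔT + βΔS across each adjacent pair:
  62–81 m: −αΔT+βΔS = −(2.3 × 10⁻⁴)(-1.6)+(7.5 × 10⁻⁴)(+0.38) = 6.5 × 10⁻⁴ → stable
  81–211 m: −αΔT+βΔS = −(2.3 × 10⁻⁴)(+4.9)+(7.5 × 10⁻⁴)(-0.21) = -1.3 × 10⁻³ → UNSTABLE
  211–221 m: −αΔT+βΔS = −(2.3 × 10⁻⁴)(-5.0)+(7.5 × 10⁻⁴)(-0.19) = 1.0 × 10⁻³ → stable
The 81–211 m interval has Δρ < 0: lighter water underlies denser water.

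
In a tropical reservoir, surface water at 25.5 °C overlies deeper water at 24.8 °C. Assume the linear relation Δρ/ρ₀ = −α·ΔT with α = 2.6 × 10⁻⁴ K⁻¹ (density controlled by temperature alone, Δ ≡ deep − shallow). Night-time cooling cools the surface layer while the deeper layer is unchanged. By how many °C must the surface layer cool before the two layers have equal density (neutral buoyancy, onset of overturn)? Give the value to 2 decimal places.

With temperature the only control, equal density requires T_surf′ = T_deep.
T_surf′ = 24.8 °C.
Cooling required: 25.5 − 24.8 = 0.70 °C.

0.70 °C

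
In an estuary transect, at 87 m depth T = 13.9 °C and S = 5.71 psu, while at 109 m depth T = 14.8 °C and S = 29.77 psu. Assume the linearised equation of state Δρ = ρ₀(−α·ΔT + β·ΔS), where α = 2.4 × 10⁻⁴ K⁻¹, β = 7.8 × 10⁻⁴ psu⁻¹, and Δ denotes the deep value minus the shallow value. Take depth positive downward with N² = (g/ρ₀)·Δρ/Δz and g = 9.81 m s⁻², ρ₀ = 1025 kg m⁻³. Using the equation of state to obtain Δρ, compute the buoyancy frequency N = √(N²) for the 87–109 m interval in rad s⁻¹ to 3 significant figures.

0.0910 rad s⁻¹

ΔT = +0.9 K, ΔS = +24.06 psu (deep − shallow).
Δρ/ρ₀ = −αΔT + βΔS = -2.16 × 10⁻⁴ + 0.0187668 = 0.0185508, so Δρ ≈ 19.01 kg m⁻³.
N² = (g/ρ₀)·Δρ/Δz = g·(Δρ/ρ₀)/Δz = 9.81 × 0.0185508 / 22 = 8.2720 × 10⁻³ s⁻².
N = √(8.2720 × 10⁻³) = 0.090951 rad s⁻¹ ≈ 0.0910 rad s⁻¹.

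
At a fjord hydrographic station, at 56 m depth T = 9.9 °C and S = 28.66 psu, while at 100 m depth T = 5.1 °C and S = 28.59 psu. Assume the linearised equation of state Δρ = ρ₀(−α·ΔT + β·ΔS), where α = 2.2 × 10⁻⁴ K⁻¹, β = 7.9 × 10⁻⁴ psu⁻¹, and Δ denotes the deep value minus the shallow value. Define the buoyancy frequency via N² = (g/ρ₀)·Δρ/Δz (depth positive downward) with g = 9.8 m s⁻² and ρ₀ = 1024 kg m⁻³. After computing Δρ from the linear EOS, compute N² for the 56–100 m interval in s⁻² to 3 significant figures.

2.23 × 10⁻⁴ s⁻²

ΔT = -4.8 K, ΔS = -0.07 psu (deep − shallow).
Δρ/ρ₀ = −αΔT + βΔS = 1.056 × 10⁻³ − 5.53 × 10⁻⁵ = 1.0007 × 10⁻³, so Δρ ≈ 1.025 kg m⁻³.
N² = (g/ρ₀)·Δρ/Δz = g·(Δρ/ρ₀)/Δz = 9.8 × 1.0007 × 10⁻³ / 44 = 2.2288 × 10⁻⁴ s⁻² ≈ 2.23 × 10⁻⁴ s⁻².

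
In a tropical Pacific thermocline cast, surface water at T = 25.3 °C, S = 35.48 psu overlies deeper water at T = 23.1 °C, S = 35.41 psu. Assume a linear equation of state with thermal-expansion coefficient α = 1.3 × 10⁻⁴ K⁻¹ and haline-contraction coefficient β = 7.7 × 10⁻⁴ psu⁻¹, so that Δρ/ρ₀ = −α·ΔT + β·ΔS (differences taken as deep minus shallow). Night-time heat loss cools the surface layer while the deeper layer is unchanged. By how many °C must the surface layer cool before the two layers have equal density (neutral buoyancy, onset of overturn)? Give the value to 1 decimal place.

Neutral buoyancy requires Δρ = 0, i.e. −α(T_deep − T_surf′) + β(S_deep − S_surf) = 0.
T_surf′ = T_deep − (β/α)·ΔS = 23.1 − (7.7 × 10⁻⁴/1.3 × 10⁻⁴)·(-0.07) = 23.515 °C.
Cooling required: 25.3 − (23.515) = 1.785 °C.

1.8 °C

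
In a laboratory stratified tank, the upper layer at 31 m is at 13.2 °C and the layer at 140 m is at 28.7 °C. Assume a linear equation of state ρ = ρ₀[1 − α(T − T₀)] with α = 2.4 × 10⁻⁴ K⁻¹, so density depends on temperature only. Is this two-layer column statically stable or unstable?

ΔT = 28.7 − 13.2 = +15.5 K, so Δρ/ρ₀ = −αΔT = -3.72 × 10⁻³.
Δρ/ρ₀ < 0, so Δρ < 0: deeper water is lighter → statically unstable; the column would overturn.

unstable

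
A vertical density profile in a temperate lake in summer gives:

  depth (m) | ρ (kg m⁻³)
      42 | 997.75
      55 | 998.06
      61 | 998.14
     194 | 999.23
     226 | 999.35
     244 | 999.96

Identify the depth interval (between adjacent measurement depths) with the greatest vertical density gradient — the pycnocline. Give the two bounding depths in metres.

226–244 m

Compute the density gradient over each adjacent pair:
  42–55 m: Δρ/Δz = 0.31/13 = 0.024 kg m⁻⁴
  55–61 m: Δρ/Δz = 0.08/6 = 0.013 kg m⁻⁴
  61–194 m: Δρ/Δz = 1.09/133 = 8.2 × 10⁻³ kg m⁻⁴
  194–226 m: Δρ/Δz = 0.12/32 = 3.7 × 10⁻³ kg m⁻⁴
  226–244 m: Δρ/Δz = 0.61/18 = 0.034 kg m⁻⁴
The largest gradient is in the 226–244 m interval — the pycnocline.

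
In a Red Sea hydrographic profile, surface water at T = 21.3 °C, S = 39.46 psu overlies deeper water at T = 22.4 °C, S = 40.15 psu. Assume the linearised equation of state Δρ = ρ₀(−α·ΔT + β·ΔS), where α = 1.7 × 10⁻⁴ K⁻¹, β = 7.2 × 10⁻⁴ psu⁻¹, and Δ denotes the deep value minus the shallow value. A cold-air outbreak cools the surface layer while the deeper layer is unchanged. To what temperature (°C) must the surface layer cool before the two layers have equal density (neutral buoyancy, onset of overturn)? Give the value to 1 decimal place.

Neutral buoyancy requires Δρ = 0, i.e. −α(T_deep − T_surf′) + β(S_deep − S_surf) = 0.
T_surf′ = T_deep − (β/α)·ΔS = 22.4 − (7.2 × 10⁻⁴/1.7 × 10⁻⁴)·(+0.69) = 19.478 °C.
Cooling required: 21.3 − (19.478) = 1.822 °C.

19.5 °C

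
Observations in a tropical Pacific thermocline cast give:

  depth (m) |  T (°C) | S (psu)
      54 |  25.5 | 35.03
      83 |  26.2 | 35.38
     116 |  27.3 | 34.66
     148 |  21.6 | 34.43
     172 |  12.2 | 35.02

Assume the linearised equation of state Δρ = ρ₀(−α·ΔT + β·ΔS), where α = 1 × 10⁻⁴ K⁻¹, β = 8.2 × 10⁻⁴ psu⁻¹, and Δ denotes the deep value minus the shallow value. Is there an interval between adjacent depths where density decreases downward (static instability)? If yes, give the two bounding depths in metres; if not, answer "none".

Evaluate Δρ/ρ₀ = −αΔT + βΔS across each adjacent pair:
  54–83 m: −αΔT+βΔS = −(1 × 10⁻⁴)(+0.7)+(8.2 × 10⁻⁴)(+0.35) = 2.2 × 10⁻⁴ → stable
  83–116 m: −αΔT+βΔS = −(1 × 10⁻⁴)(+1.1)+(8.2 × 10⁻⁴)(-0.72) = -7.0 × 10⁻⁴ → UNSTABLE
  116–148 m: −αΔT+βΔS = −(1 × 10⁻⁴)(-5.7)+(8.2 × 10⁻⁴)(-0.23) = 3.8 × 10⁻⁴ → stable
  148–172 m: −αΔT+βΔS = −(1 × 10⁻⁴)(-9.4)+(8.2 × 10⁻⁴)(+0.59) = 1.4 × 10⁻³ → stable
The 83–116 m interval has Δρ < 0: lighter water underlies denser water.

83–116 m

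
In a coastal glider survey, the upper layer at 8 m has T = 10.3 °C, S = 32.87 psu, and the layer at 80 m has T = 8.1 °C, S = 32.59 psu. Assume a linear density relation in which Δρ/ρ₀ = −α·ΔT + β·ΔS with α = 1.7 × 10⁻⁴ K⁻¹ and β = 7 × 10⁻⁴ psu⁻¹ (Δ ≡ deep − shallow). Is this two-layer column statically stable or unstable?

ΔT = 8.1 − 10.3 = -2.2 K and ΔS = 32.59 − 32.87 = -0.28 psu (deep − shallow).
−αΔT = 3.74 × 10⁻⁴; βΔS = -1.96 × 10⁻⁴; sum Δρ/ρ₀ = 1.78 × 10⁻⁴.
Δρ/ρ₀ > 0, so Δρ > 0: deeper water is denser → statically stable.

stable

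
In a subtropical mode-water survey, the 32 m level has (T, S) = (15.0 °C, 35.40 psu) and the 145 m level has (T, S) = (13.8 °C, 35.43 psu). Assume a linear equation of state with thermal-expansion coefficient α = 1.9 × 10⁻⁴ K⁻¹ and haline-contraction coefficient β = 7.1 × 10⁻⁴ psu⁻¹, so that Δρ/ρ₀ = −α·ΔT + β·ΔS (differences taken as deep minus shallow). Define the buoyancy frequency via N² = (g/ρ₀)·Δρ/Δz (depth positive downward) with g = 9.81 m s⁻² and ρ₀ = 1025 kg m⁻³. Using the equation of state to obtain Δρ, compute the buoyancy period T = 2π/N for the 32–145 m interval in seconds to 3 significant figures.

ΔT = -1.2 K, ΔS = +0.03 psu (deep − shallow).
Δρ/ρ₀ = −αΔT + βΔS = 2.28 × 10⁻⁴ + 2.13 × 10⁻⁵ = 2.493 × 10⁻⁴, so Δρ ≈ 0.2555 kg m⁻³.
N² = (g/ρ₀)·Δρ/Δz = g·(Δρ/ρ₀)/Δz = 9.81 × 2.493 × 10⁻⁴ / 113 = 2.1643 × 10⁻⁵ s⁻².
N = √(2.1643 × 10⁻⁵) = 4.6522 × 10⁻³ rad s⁻¹ → T = 2π/N = 1.3506 × 10³ s ≈ 1.35 × 10³ s.

1.35 × 10³ s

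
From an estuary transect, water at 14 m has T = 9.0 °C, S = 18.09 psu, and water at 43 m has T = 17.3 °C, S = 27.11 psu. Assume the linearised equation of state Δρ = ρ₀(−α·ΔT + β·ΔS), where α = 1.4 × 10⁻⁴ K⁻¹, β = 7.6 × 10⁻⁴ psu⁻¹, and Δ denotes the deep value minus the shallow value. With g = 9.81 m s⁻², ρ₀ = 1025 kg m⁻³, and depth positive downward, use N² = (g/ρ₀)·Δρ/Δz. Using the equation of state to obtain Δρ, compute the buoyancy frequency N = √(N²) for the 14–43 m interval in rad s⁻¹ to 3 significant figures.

ΔT = +8.3 K, ΔS = +9.02 psu (deep − shallow).
Δρ/ρ₀ = −αΔT + βΔS = -1.162 × 10⁻³ + 6.8552 × 10⁻³ = 5.6932 × 10⁻³, so Δρ ≈ 5.836 kg m⁻³.
N² = (g/ρ₀)·Δρ/Δz = g·(Δρ/ρ₀)/Δz = 9.81 × 5.6932 × 10⁻³ / 29 = 1.9259 × 10⁻³ s⁻².
N = √(1.9259 × 10⁻³) = 0.043885 rad s⁻¹ ≈ 0.0439 rad s⁻¹.

0.0439 rad s⁻¹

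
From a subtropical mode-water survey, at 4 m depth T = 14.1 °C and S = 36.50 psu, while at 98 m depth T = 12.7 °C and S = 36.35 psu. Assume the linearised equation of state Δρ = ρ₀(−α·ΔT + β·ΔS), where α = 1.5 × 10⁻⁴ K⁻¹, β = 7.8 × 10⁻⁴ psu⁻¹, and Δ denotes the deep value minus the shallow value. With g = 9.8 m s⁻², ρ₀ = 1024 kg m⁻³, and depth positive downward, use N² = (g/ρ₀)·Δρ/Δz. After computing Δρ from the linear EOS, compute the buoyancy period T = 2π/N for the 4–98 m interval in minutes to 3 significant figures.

33.6 min

ΔT = -1.4 K, ΔS = -0.15 psu (deep − shallow).
Δρ/ρ₀ = −αΔT + βΔS = 2.10 × 10⁻⁴ − 1.17 × 10⁻⁴ = 9.30 × 10⁻⁵, so Δρ ≈ 0.09523 kg m⁻³.
N² = (g/ρ₀)·Δρ/Δz = g·(Δρ/ρ₀)/Δz = 9.8 × 9.30 × 10⁻⁵ / 94 = 9.6957 × 10⁻⁶ s⁻².
N = √(9.6957 × 10⁻⁶) = 3.1138 × 10⁻³ rad s⁻¹ → T = 2π/N = 2.0179 × 10³ s = 33.632 min ≈ 33.6 min.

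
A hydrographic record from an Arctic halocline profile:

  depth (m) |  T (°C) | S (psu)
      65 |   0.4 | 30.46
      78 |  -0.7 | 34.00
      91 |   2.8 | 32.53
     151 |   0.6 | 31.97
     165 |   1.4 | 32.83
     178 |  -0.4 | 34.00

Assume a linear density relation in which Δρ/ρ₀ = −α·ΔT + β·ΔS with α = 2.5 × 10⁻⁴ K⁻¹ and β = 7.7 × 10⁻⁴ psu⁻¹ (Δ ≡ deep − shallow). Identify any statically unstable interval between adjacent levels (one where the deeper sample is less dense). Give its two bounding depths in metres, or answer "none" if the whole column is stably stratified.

Evaluate Δρ/ρ₀ = −αΔT + βΔS across each adjacent pair:
  65–78 m: −αΔT+βΔS = −(2.5 × 10⁻⁴)(-1.1)+(7.7 × 10⁻⁴)(+3.54) = 3.0 × 10⁻³ → stable
  78–91 m: −αΔT+βΔS = −(2.5 × 10⁻⁴)(+3.5)+(7.7 × 10⁻⁴)(-1.47) = -2.0 × 10⁻³ → UNSTABLE
  91–151 m: −αΔT+βΔS = −(2.5 × 10⁻⁴)(-2.2)+(7.7 × 10⁻⁴)(-0.56) = 1.2 × 10⁻⁴ → stable
  151–165 m: −αΔT+βΔS = −(2.5 × 10⁻⁴)(+0.8)+(7.7 × 10⁻⁴)(+0.86) = 4.6 × 10⁻⁴ → stable
  165–178 m: −αΔT+βΔS = −(2.5 × 10⁻⁴)(-1.8)+(7.7 × 10⁻⁴)(+1.17) = 1.4 × 10⁻³ → stable
The 78–91 m interval has Δρ < 0: lighter water underlies denser water.

78–91 m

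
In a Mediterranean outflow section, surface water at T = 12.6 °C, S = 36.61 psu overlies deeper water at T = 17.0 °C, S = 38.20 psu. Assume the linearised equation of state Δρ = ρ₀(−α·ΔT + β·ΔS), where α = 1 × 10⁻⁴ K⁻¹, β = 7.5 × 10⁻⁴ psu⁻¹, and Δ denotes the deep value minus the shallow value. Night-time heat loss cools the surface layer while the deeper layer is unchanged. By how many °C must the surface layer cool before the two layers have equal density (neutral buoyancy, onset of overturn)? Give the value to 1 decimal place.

7.5 °C

Neutral buoyancy requires Δρ = 0, i.e. −α(T_deep − T_surf′) + β(S_deep − S_surf) = 0.
T_surf′ = T_deep − (β/α)·ΔS = 17.0 − (7.5 × 10⁻⁴/1 × 10⁻⁴)·(+1.59) = 5.075 °C.
Cooling required: 12.6 − (5.075) = 7.525 °C.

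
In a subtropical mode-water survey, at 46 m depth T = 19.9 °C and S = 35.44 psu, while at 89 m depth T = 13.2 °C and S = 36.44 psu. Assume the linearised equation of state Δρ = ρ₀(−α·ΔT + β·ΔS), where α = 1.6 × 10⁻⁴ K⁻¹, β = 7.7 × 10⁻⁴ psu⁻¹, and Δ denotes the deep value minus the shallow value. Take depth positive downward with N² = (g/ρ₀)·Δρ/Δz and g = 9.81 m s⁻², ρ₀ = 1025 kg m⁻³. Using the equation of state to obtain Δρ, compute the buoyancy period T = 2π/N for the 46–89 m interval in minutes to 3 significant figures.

ΔT = -6.7 K, ΔS = +1.00 psu (deep − shallow).
Δρ/ρ₀ = −αΔT + βΔS = 1.072 × 10⁻³ + 7.70 × 10⁻⁴ = 1.842 × 10⁻³, so Δρ ≈ 1.888 kg m⁻³.
N² = (g/ρ₀)·Δρ/Δz = g·(Δρ/ρ₀)/Δz = 9.81 × 1.842 × 10⁻³ / 43 = 4.2023 × 10⁻⁴ s⁻².
N = √(4.2023 × 10⁻⁴) = 0.020500 rad s⁻¹ → T = 2π/N = 306.50 s = 5.1083 min ≈ 5.11 min.

5.11 min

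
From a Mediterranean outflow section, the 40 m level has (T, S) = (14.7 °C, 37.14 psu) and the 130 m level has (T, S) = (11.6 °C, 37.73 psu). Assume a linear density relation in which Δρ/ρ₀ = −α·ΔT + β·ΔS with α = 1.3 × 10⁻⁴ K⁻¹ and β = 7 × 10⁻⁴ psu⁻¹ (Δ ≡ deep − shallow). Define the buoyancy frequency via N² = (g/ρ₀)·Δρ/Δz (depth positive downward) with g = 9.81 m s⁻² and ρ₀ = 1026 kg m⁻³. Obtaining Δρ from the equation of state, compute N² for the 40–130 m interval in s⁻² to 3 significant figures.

ΔT = -3.1 K, ΔS = +0.59 psu (deep − shallow).
Δρ/ρ₀ = −αΔT + βΔS = 4.03 × 10⁻⁴ + 4.13 × 10⁻⁴ = 8.16 × 10⁻⁴, so Δρ ≈ 0.8372 kg m⁻³.
N² = (g/ρ₀)·Δρ/Δz = g·(Δρ/ρ₀)/Δz = 9.81 × 8.16 × 10⁻⁴ / 90 = 8.8944 × 10⁻⁵ s⁻² ≈ 8.89 × 10⁻⁵ s⁻².

8.89 × 10⁻⁵ s⁻²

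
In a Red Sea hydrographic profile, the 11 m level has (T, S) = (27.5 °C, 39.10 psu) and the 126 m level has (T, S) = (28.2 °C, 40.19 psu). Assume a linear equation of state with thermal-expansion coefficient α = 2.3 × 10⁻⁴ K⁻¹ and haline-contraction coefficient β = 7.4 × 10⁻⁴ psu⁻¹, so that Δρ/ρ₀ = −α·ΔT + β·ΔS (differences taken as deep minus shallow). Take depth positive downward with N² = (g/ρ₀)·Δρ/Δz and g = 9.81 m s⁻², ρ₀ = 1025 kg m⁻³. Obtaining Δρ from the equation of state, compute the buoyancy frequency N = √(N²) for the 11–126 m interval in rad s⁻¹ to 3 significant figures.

7.42 × 10⁻³ rad s⁻¹

ΔT = +0.7 K, ΔS = +1.09 psu (deep − shallow).
Δρ/ρ₀ = −αΔT + βΔS = -1.61 × 10⁻⁴ + 8.066 × 10⁻⁴ = 6.456 × 10⁻⁴, so Δρ ≈ 0.6617 kg m⁻³.
N² = (g/ρ₀)·Δρ/Δz = g·(Δρ/ρ₀)/Δz = 9.81 × 6.456 × 10⁻⁴ / 115 = 5.5072 × 10⁻⁵ s⁻².
N = √(5.5072 × 10⁻⁵) = 7.4211 × 10⁻³ rad s⁻¹ ≈ 7.42 × 10⁻³ rad s⁻¹.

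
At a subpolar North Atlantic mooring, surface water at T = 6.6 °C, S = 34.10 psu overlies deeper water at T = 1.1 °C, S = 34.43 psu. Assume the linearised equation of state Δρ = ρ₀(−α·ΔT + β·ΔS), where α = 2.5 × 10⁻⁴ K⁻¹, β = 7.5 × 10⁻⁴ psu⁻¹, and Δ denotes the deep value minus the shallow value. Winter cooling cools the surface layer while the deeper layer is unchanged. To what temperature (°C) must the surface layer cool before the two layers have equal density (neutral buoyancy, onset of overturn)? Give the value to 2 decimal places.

Neutral buoyancy requires Δρ = 0, i.e. −α(T_deep − T_surf′) + β(S_deep − S_surf) = 0.
T_surf′ = T_deep − (β/α)·ΔS = 1.1 − (7.5 × 10⁻⁴/2.5 × 10⁻⁴)·(+0.33) = 0.1100 °C.
Cooling required: 6.6 − (0.1100) = 6.4900 °C.

0.11 °C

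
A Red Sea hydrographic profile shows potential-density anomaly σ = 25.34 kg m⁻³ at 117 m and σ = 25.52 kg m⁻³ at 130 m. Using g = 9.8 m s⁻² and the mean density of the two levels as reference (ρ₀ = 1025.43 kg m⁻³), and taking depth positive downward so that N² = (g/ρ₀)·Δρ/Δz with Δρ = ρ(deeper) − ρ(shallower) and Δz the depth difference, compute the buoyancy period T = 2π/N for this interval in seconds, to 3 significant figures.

546 s

Δρ = 1025.52 − 1025.34 = 0.18 kg m⁻³ over Δz = 130 − 117 = 13 m.
N² = (9.8/1025.43) × (0.18/13) = 1.3233 × 10⁻⁴ s⁻².
N = √(1.3233 × 10⁻⁴) = 0.011503 rad s⁻¹, so T = 2π/N = 546.22 s ≈ 546 s.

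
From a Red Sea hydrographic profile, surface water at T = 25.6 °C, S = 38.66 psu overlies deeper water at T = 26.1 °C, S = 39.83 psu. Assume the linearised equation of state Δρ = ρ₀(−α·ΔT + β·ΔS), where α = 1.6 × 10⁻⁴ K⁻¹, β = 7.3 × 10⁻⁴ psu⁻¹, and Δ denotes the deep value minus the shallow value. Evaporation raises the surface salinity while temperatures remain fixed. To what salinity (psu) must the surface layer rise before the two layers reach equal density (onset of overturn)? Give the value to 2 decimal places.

Neutral buoyancy requires −α(T_deep − T_surf) + β(S_deep − S_surf′) = 0.
S_surf′ = S_deep − (α/β)·ΔT = 39.83 − (1.6 × 10⁻⁴/7.3 × 10⁻⁴)·(+0.5) = 39.7204 psu.
Increase required: 39.7204 − 38.66 = 1.0604 psu.

39.72 psu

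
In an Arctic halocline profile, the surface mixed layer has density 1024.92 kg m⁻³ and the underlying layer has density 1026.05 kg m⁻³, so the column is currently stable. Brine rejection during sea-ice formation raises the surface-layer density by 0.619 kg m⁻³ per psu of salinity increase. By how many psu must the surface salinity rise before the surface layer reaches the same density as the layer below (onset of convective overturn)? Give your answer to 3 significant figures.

Density deficit of the surface layer: 1026.05 − 1024.92 = 1.13 kg m⁻³.
Required change = 1.13 / 0.619 = 1.83 psu.

1.83 psu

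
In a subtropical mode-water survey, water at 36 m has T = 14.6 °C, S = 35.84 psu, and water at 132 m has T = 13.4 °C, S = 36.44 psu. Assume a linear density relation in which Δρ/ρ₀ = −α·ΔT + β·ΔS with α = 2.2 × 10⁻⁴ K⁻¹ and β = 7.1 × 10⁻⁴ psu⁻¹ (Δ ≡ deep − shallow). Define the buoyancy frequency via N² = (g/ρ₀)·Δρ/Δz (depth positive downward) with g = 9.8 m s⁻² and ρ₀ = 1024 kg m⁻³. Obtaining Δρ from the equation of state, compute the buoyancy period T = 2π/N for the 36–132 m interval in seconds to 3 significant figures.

ΔT = -1.2 K, ΔS = +0.60 psu (deep − shallow).
Δρ/ρ₀ = −αΔT + βΔS = 2.64 × 10⁻⁴ + 4.26 × 10⁻⁴ = 6.90 × 10⁻⁴, so Δρ ≈ 0.7066 kg m⁻³.
N² = (g/ρ₀)·Δρ/Δz = g·(Δρ/ρ₀)/Δz = 9.8 × 6.90 × 10⁻⁴ / 96 = 7.0438 × 10⁻⁵ s⁻².
N = √(7.0438 × 10⁻⁵) = 8.3927 × 10⁻³ rad s⁻¹ → T = 2π/N = 748.65 s ≈ 749 s.

749 s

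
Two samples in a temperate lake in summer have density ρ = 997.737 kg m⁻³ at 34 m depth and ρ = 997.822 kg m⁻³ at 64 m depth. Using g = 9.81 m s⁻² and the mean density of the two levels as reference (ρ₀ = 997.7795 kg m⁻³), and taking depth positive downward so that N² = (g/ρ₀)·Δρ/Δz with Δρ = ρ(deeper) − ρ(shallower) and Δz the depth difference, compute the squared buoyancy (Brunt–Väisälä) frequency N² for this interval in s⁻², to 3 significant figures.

Δρ = 997.822 − 997.737 = 0.085 kg m⁻³ over Δz = 64 − 34 = 30 m.
N² = (9.81/997.7795) × (0.085/30) = 2.7857 × 10⁻⁵ s⁻² ≈ 2.79 × 10⁻⁵ s⁻².

2.79 × 10⁻⁵ s⁻²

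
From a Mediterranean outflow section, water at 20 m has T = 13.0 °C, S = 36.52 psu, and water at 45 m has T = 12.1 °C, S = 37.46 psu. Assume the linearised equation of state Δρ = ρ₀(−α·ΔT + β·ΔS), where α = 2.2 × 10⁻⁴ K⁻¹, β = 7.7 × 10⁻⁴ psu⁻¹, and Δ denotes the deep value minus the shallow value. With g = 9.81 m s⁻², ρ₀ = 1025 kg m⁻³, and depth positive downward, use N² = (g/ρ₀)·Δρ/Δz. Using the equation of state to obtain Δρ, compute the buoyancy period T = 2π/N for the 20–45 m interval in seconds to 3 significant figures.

330 s

ΔT = -0.9 K, ΔS = +0.94 psu (deep − shallow).
Δρ/ρ₀ = −αΔT + βΔS = 1.98 × 10⁻⁴ + 7.238 × 10⁻⁴ = 9.218 × 10⁻⁴, so Δρ ≈ 0.9448 kg m⁻³.
N² = (g/ρ₀)·Δρ/Δz = g·(Δρ/ρ₀)/Δz = 9.81 × 9.218 × 10⁻⁴ / 25 = 3.6171 × 10⁻⁴ s⁻².
N = √(3.6171 × 10⁻⁴) = 0.019019 rad s⁻¹ → T = 2π/N = 330.36 s ≈ 330 s.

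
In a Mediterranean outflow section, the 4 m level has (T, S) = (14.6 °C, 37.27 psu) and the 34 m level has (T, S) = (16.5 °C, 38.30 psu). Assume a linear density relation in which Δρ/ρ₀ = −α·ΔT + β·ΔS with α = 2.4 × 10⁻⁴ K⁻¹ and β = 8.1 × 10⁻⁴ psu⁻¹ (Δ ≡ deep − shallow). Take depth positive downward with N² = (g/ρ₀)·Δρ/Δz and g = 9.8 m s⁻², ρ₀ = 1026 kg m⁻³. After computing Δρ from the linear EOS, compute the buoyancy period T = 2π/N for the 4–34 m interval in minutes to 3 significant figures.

9.42 min

ΔT = +1.9 K, ΔS = +1.03 psu (deep − shallow).
Δρ/ρ₀ = −αΔT + βΔS = -4.56 × 10⁻⁴ + 8.343 × 10⁻⁴ = 3.783 × 10⁻⁴, so Δρ ≈ 0.3881 kg m⁻³.
N² = (g/ρ₀)·Δρ/Δz = g·(Δρ/ρ₀)/Δz = 9.8 × 3.783 × 10⁻⁴ / 30 = 1.2358 × 10⁻⁴ s⁻².
N = √(1.2358 × 10⁻⁴) = 0.011117 rad s⁻¹ → T = 2π/N = 565.19 s = 9.4198 min ≈ 9.42 min.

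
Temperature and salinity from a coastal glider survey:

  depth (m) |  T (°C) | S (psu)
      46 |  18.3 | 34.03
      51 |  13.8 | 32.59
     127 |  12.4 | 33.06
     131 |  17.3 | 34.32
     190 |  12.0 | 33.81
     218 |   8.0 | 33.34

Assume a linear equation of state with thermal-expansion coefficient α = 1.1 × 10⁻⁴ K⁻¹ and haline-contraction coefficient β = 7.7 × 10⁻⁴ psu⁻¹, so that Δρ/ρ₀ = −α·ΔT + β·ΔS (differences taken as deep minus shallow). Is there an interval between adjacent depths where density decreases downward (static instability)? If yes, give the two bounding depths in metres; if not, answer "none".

Evaluate Δρ/ρ₀ = −αΔT + βΔS across each adjacent pair:
  46–51 m: −αΔT+βΔS = −(1.1 × 10⁻⁴)(-4.5)+(7.7 × 10⁻⁴)(-1.44) = -6.1 × 10⁻⁴ → UNSTABLE
  51–127 m: −αΔT+βΔS = −(1.1 × 10⁻⁴)(-1.4)+(7.7 × 10⁻⁴)(+0.47) = 5.2 × 10⁻⁴ → stable
  127–131 m: −αΔT+βΔS = −(1.1 × 10⁻⁴)(+4.9)+(7.7 × 10⁻⁴)(+1.26) = 4.3 × 10⁻⁴ → stable
  131–190 m: −αΔT+βΔS = −(1.1 × 10⁻⁴)(-5.3)+(7.7 × 10⁻⁴)(-0.51) = 1.9 × 10⁻⁴ → stable
  190–218 m: −αΔT+βΔS = −(1.1 × 10⁻⁴)(-4.0)+(7.7 × 10⁻⁴)(-0.47) = 7.8 × 10⁻⁵ → stable
The 46–51 m interval has Δρ < 0: lighter water underlies denser water.

46–51 m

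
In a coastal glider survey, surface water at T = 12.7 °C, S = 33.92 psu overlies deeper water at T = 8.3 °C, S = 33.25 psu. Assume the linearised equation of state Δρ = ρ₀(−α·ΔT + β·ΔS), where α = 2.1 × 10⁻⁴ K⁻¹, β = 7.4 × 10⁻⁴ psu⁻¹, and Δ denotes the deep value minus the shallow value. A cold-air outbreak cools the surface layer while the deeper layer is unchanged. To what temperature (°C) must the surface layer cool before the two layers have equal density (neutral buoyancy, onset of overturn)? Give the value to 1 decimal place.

Neutral buoyancy requires Δρ = 0, i.e. −α(T_deep − T_surf′) + β(S_deep − S_surf) = 0.
T_surf′ = T_deep − (β/α)·ΔS = 8.3 − (7.4 × 10⁻⁴/2.1 × 10⁻⁴)·(-0.67) = 10.661 °C.
Cooling required: 12.7 − (10.661) = 2.039 °C.

10.7 °C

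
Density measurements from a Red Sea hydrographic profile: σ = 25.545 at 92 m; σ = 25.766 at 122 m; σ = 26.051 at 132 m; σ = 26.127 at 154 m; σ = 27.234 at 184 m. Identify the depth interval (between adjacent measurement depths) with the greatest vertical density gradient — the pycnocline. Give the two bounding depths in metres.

154–184 m

Compute the density gradient over each adjacent pair:
  92–122 m: Δρ/Δz = 0.221/30 = 7.4 × 10⁻³ kg m⁻⁴
  122–132 m: Δρ/Δz = 0.285/10 = 0.028 kg m⁻⁴
  132–154 m: Δρ/Δz = 0.076/22 = 3.5 × 10⁻³ kg m⁻⁴
  154–184 m: Δρ/Δz = 1.107/30 = 0.037 kg m⁻⁴
The largest gradient is in the 154–184 m interval — the pycnocline.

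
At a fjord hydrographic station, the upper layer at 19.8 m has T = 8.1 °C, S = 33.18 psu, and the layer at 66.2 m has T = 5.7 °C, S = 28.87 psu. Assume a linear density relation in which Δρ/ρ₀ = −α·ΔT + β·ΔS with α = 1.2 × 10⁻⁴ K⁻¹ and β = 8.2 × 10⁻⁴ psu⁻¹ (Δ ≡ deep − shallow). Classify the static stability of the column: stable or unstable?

unstable

ΔT = 5.7 − 8.1 = -2.4 K and ΔS = 28.87 − 33.18 = -4.31 psu (deep − shallow).
−αΔT = 2.88 × 10⁻⁴; βΔS = -3.5342 × 10⁻³; sum Δρ/ρ₀ = -3.2462 × 10⁻³.
Δρ/ρ₀ < 0, so Δρ < 0: deeper water is lighter → statically unstable; the column would overturn.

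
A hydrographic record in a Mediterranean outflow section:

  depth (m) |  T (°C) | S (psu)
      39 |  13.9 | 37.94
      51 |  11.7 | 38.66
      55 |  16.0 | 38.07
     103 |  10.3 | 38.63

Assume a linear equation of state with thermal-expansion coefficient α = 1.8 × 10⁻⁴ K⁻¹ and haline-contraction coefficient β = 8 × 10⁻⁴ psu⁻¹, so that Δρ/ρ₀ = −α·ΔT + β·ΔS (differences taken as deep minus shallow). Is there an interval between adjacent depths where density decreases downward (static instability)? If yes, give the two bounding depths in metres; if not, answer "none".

51–55 m

Evaluate Δρ/ρ₀ = −αΔT + βΔS across each adjacent pair:
  39–51 m: −αΔT+βΔS = −(1.8 × 10⁻⁴)(-2.2)+(8 × 10⁻⁴)(+0.72) = 9.7 × 10⁻⁴ → stable
  51–55 m: −αΔT+βΔS = −(1.8 × 10⁻⁴)(+4.3)+(8 × 10⁻⁴)(-0.59) = -1.2 × 10⁻³ → UNSTABLE
  55–103 m: −αΔT+βΔS = −(1.8 × 10⁻⁴)(-5.7)+(8 × 10⁻⁴)(+0.56) = 1.5 × 10⁻³ → stable
The 51–55 m interval has Δρ < 0: lighter water underlies denser water.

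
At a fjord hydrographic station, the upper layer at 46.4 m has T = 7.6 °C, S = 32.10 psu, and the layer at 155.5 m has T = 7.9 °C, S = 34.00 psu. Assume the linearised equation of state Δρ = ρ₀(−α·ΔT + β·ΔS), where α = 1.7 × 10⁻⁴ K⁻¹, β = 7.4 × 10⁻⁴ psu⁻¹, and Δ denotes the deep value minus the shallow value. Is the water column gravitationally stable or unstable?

stable

ΔT = 7.9 − 7.6 = +0.3 K and ΔS = 34.00 − 32.10 = +1.90 psu (deep − shallow).
−αΔT = -5.10 × 10⁻⁵; βΔS = 1.406 × 10⁻³; sum Δρ/ρ₀ = 1.355 × 10⁻³.
Δρ/ρ₀ > 0, so Δρ > 0: deeper water is denser → statically stable.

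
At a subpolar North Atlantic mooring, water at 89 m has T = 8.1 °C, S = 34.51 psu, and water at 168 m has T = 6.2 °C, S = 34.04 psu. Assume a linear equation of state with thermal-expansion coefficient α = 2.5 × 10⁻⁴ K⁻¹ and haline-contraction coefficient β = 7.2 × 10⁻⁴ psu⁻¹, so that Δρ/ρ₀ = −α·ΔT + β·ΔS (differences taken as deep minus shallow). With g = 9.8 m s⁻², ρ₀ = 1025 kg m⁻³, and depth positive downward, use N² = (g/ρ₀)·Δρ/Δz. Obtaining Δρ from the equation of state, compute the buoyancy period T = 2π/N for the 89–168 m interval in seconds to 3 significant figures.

ΔT = -1.9 K, ΔS = -0.47 psu (deep − shallow).
Δρ/ρ₀ = −αΔT + βΔS = 4.75 × 10⁻⁴ − 3.384 × 10⁻⁴ = 1.366 × 10⁻⁴, so Δρ ≈ 0.1400 kg m⁻³.
N² = (g/ρ₀)·Δρ/Δz = g·(Δρ/ρ₀)/Δz = 9.8 × 1.366 × 10⁻⁴ / 79 = 1.6945 × 10⁻⁵ s⁻².
N = √(1.6945 × 10⁻⁵) = 4.1164 × 10⁻³ rad s⁻¹ → T = 2π/N = 1.5264 × 10³ s ≈ 1.53 × 10³ s.

1.53 × 10³ s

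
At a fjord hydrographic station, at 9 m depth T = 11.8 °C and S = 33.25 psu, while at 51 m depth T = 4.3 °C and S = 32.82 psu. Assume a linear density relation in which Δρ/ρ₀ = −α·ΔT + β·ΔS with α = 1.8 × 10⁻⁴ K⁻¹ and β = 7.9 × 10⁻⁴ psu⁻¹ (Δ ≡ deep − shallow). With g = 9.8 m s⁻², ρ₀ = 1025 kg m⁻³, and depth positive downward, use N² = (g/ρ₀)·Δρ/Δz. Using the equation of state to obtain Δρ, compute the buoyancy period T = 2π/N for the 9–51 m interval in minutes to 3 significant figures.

ΔT = -7.5 K, ΔS = -0.43 psu (deep − shallow).
Δρ/ρ₀ = −αΔT + βΔS = 1.35 × 10⁻³ − 3.397 × 10⁻⁴ = 1.0103 × 10⁻³, so Δρ ≈ 1.036 kg m⁻³.
N² = (g/ρ₀)·Δρ/Δz = g·(Δρ/ρ₀)/Δz = 9.8 × 1.0103 × 10⁻³ / 42 = 2.3574 × 10⁻⁴ s⁻².
N = √(2.3574 × 10⁻⁴) = 0.015354 rad s⁻¹ → T = 2π/N = 409.22 s = 6.8203 min ≈ 6.82 min.

6.82 min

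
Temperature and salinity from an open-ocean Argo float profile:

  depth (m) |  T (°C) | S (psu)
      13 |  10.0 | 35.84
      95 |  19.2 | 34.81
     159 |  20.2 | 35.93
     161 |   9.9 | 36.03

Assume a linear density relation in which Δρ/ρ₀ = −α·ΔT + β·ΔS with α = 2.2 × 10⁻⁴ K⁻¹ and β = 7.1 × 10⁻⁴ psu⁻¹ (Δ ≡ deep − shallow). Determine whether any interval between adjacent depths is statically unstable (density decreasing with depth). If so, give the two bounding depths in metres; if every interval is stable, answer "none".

13–95 m

Evaluate Δρ/ρ₀ = −αΔT + βΔS across each adjacent pair:
  13–95 m: −αΔT+βΔS = −(2.2 × 10⁻⁴)(+9.2)+(7.1 × 10⁻⁴)(-1.03) = -2.8 × 10⁻³ → UNSTABLE
  95–159 m: −αΔT+βΔS = −(2.2 × 10⁻⁴)(+1.0)+(7.1 × 10⁻⁴)(+1.12) = 5.8 × 10⁻⁴ → stable
  159–161 m: −αΔT+βΔS = −(2.2 × 10⁻⁴)(-10.3)+(7.1 × 10⁻⁴)(+0.10) = 2.3 × 10⁻³ → stable
The 13–95 m interval has Δρ < 0: lighter water underlies denser water.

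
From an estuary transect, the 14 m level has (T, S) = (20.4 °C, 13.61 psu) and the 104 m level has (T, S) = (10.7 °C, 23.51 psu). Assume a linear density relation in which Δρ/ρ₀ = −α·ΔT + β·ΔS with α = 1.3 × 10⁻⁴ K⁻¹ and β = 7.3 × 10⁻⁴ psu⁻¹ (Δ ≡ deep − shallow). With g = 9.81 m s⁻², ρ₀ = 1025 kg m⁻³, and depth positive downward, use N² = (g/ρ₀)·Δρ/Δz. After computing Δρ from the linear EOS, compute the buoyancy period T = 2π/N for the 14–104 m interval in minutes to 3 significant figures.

ΔT = -9.7 K, ΔS = +9.90 psu (deep − shallow).
Δρ/ρ₀ = −αΔT + βΔS = 1.261 × 10⁻³ + 7.227 × 10⁻³ = 8.488 × 10⁻³, so Δρ ≈ 8.700 kg m⁻³.
N² = (g/ρ₀)·Δρ/Δz = g·(Δρ/ρ₀)/Δz = 9.81 × 8.488 × 10⁻³ / 90 = 9.2519 × 10⁻⁴ s⁻².
N = √(9.2519 × 10⁻⁴) = 0.030417 rad s⁻¹ → T = 2π/N = 206.57 s = 3.4428 min ≈ 3.44 min.

3.44 min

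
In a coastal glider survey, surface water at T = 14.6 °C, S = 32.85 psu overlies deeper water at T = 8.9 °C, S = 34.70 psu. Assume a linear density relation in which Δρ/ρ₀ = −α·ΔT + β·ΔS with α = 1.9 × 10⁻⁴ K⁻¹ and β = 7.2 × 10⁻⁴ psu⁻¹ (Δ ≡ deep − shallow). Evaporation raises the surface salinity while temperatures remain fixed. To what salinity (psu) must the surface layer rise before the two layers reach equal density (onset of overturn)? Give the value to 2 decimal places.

36.20 psu

Neutral buoyancy requires −α(T_deep − T_surf) + β(S_deep − S_surf′) = 0.
S_surf′ = S_deep − (α/β)·ΔT = 34.70 − (1.9 × 10⁻⁴/7.2 × 10⁻⁴)·(-5.7) = 36.2042 psu.
Increase required: 36.2042 − 32.85 = 3.3542 psu.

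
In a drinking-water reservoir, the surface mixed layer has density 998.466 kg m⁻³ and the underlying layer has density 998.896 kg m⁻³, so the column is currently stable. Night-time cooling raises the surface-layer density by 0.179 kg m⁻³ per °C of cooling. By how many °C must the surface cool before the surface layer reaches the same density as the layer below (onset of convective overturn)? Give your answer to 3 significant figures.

2.40 °C

Density deficit of the surface layer: 998.896 − 998.466 = 0.43 kg m⁻³.
Required change = 0.43 / 0.179 = 2.40 °C.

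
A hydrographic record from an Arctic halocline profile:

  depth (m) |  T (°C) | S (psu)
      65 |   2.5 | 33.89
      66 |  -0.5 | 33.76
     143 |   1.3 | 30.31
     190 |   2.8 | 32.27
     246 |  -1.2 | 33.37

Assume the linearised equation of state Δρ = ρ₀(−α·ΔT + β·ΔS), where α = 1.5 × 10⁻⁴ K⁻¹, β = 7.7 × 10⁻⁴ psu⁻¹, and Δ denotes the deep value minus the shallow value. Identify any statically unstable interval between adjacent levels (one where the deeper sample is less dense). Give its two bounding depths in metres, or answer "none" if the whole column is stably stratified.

Evaluate Δρ/ρ₀ = −αΔT + βΔS across each adjacent pair:
  65–66 m: −αΔT+βΔS = −(1.5 × 10⁻⁴)(-3.0)+(7.7 × 10⁻⁴)(-0.13) = 3.5 × 10⁻⁴ → stable
  66–143 m: −αΔT+βΔS = −(1.5 × 10⁻⁴)(+1.8)+(7.7 × 10⁻⁴)(-3.45) = -2.9 × 10⁻³ → UNSTABLE
  143–190 m: −αΔT+βΔS = −(1.5 × 10⁻⁴)(+1.5)+(7.7 × 10⁻⁴)(+1.96) = 1.3 × 10⁻³ → stable
  190–246 m: −αΔT+βΔS = −(1.5 × 10⁻⁴)(-4.0)+(7.7 × 10⁻⁴)(+1.10) = 1.4 × 10⁻³ → stable
The 66–143 m interval has Δρ < 0: lighter water underlies denser water.

66–143 m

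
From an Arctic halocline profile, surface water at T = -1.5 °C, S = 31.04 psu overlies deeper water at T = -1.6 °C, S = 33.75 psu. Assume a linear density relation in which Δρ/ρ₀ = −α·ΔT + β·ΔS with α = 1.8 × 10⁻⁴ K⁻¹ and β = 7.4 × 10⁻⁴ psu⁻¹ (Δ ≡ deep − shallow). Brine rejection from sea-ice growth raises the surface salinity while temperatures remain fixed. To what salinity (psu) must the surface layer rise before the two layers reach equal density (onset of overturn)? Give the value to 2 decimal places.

33.77 psu

Neutral buoyancy requires −α(T_deep − T_surf) + β(S_deep − S_surf′) = 0.
S_surf′ = S_deep − (α/β)·ΔT = 33.75 − (1.8 × 10⁻⁴/7.4 × 10⁻⁴)·(-0.1) = 33.7743 psu.
Increase required: 33.7743 − 31.04 = 2.7343 psu.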